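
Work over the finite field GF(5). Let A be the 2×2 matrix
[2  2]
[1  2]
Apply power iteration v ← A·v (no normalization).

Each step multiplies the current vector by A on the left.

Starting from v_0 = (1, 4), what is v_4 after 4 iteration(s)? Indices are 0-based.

v_4 = (2, 0)

v_0 = (1, 4).
v_1 = A·v_0 = (0, 4).
v_2 = A·v_1 = (3, 3).
v_3 = A·v_2 = (2, 4).
v_4 = A·v_3 = (2, 0).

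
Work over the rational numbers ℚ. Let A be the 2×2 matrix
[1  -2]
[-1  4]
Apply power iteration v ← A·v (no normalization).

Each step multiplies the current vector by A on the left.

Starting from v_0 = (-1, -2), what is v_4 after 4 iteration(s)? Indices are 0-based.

v_0 = (-1, -2).
v_1 = A·v_0 = (3, -7).
v_2 = A·v_1 = (17, -31).
v_3 = A·v_2 = (79, -141).
v_4 = A·v_3 = (361, -643).

v_4 = (361, -643)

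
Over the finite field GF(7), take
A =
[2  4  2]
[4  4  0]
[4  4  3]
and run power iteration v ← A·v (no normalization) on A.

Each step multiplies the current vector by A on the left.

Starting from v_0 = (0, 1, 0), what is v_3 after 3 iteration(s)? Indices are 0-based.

v_3 = (0, 4, 3)

v_0 = (0, 1, 0).
v_1 = A·v_0 = (4, 4, 4).
v_2 = A·v_1 = (4, 4, 2).
v_3 = A·v_2 = (0, 4, 3).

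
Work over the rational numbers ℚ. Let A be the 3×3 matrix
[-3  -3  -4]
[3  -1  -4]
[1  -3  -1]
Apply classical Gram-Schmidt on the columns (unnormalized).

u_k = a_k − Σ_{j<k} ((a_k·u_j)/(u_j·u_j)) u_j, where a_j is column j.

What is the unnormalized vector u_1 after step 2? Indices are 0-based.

Step 1: u_0 = a_0 = (-3, 3, 1).
Step 2: u_1 = a_1 − (3/19)·u_0 = (-48/19, -28/19, -60/19).

u_1 = (-48/19, -28/19, -60/19)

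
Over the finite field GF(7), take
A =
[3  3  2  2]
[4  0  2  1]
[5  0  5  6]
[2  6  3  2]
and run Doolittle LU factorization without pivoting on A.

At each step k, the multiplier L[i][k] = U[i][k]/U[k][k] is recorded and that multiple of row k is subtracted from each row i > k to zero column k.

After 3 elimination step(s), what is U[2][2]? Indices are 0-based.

U[2][2] = 6

[col 0] pivot 3
  R1 -= 6*R0 → (0, 3, 4, 3)  (L[1][0] := 6)
  R2 -= 4*R0 → (0, 2, 4, 5)  (L[2][0] := 4)
  R3 -= 3*R0 → (0, 4, 4, 3)  (L[3][0] := 3)
[col 1] pivot 3
  R2 -= 3*R1 → (0, 0, 6, 3)  (L[2][1] := 3)
  R3 -= 6*R1 → (0, 0, 1, 6)  (L[3][1] := 6)
[col 2] pivot 6
  R3 -= 6*R2 → (0, 0, 0, 2)  (L[3][2] := 6)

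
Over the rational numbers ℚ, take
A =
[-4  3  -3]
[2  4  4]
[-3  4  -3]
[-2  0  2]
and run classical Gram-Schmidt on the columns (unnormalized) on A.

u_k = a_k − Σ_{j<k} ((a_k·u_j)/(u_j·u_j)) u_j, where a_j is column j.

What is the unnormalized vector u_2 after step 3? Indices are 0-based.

Step 1: u_0 = a_0 = (-4, 2, -3, -2).
Step 2: u_1 = a_1 − (-16/33)·u_0 = (35/33, 164/33, 28/11, -32/33).
Step 3: u_2 = a_2 − (25/33)·u_0 − (235/1097)·u_1 = (-216/1097, 1558/1097, -1396/1097, 4084/1097).

u_2 = (-216/1097, 1558/1097, -1396/1097, 4084/1097)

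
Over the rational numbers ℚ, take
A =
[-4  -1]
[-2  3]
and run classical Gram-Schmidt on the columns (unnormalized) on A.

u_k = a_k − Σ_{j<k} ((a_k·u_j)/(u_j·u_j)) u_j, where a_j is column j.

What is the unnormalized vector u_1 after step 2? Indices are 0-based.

Step 1: u_0 = a_0 = (-4, -2).
Step 2: u_1 = a_1 − (-1/10)·u_0 = (-7/5, 14/5).

u_1 = (-7/5, 14/5)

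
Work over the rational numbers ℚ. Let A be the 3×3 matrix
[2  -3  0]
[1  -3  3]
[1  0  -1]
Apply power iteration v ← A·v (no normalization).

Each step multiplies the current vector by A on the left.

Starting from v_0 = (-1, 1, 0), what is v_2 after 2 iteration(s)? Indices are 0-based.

v_0 = (-1, 1, 0).
v_1 = A·v_0 = (-5, -4, -1).
v_2 = A·v_1 = (2, 4, -4).

v_2 = (2, 4, -4)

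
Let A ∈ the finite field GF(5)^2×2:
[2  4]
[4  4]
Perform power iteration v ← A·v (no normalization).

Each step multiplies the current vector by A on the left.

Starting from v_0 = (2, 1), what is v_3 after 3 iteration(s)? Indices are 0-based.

v_3 = (3, 1)

v_0 = (2, 1).
v_1 = A·v_0 = (3, 2).
v_2 = A·v_1 = (4, 0).
v_3 = A·v_2 = (3, 1).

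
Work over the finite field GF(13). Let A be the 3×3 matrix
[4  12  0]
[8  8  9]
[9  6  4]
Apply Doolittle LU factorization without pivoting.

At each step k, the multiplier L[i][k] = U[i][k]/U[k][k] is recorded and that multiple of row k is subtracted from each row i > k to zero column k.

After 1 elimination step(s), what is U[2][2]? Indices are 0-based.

k=0: U[0][0]=4
  eliminate (1,0): mult=2, new row 1: (0, 10, 9); set L[1][0]=2
  eliminate (2,0): mult=12, new row 2: (0, 5, 4); set L[2][0]=12

U[2][2] = 4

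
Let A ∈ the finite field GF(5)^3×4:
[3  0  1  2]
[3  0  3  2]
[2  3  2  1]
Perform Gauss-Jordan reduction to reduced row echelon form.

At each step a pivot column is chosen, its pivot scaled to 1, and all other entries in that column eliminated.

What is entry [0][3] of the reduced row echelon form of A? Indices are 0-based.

pivot(0,0)=3: scale R0 → (1, 0, 2, 4)
  clear (1,0): R1 −= (3)R0 → (0, 0, 2, 0)
  clear (2,0): R2 −= (2)R0 → (0, 3, 3, 3)
pivot(1,1): swap R1↔R2
pivot(1,1)=3: scale R1 → (0, 1, 1, 1)
pivot(2,2)=2: scale R2 → (0, 0, 1, 0)
  clear (0,2): R0 −= (2)R2 → (1, 0, 0, 4)
  clear (1,2): R1 −= (1)R2 → (0, 1, 0, 1)

M[0][3] = 4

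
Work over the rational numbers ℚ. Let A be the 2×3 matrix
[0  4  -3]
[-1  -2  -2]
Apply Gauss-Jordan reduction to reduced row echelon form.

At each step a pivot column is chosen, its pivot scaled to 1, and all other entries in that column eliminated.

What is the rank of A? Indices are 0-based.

rank = 2

[1] R0 <-> R1
[1] R0 /= -1  ⇒  (1, 2, 2)
[2] R1 /= 4  ⇒  (0, 1, -3/4)
     R0 -= 2·R1  ⇒  (1, 0, 7/2)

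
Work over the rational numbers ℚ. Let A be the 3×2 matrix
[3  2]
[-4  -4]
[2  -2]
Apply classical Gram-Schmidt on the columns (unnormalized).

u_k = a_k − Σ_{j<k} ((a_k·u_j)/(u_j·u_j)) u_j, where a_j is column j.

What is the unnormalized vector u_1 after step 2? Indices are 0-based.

Step 1: u_0 = a_0 = (3, -4, 2).
Step 2: u_1 = a_1 − (18/29)·u_0 = (4/29, -44/29, -94/29).

u_1 = (4/29, -44/29, -94/29)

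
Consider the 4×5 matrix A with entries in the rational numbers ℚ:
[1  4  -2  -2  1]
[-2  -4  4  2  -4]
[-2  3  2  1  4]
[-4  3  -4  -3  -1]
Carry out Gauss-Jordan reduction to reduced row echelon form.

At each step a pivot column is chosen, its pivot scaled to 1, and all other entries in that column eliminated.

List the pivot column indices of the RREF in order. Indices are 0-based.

pivot(0,0)=1: scale R0 → (1, 4, -2, -2, 1)
  clear (1,0): R1 −= (-2)R0 → (0, 4, 0, -2, -2)
  clear (2,0): R2 −= (-2)R0 → (0, 11, -2, -3, 6)
  clear (3,0): R3 −= (-4)R0 → (0, 19, -12, -11, 3)
pivot(1,1)=4: scale R1 → (0, 1, 0, -1/2, -1/2)
  clear (0,1): R0 −= (4)R1 → (1, 0, -2, 0, 3)
  clear (2,1): R2 −= (11)R1 → (0, 0, -2, 5/2, 23/2)
  clear (3,1): R3 −= (19)R1 → (0, 0, -12, -3/2, 25/2)
pivot(2,2)=-2: scale R2 → (0, 0, 1, -5/4, -23/4)
  clear (0,2): R0 −= (-2)R2 → (1, 0, 0, -5/2, -17/2)
  clear (3,2): R3 −= (-12)R2 → (0, 0, 0, -33/2, -113/2)
pivot(3,3)=-33/2: scale R3 → (0, 0, 0, 1, 113/33)
  clear (0,3): R0 −= (-5/2)R3 → (1, 0, 0, 0, 2/33)
  clear (1,3): R1 −= (-1/2)R3 → (0, 1, 0, 0, 40/33)
  clear (2,3): R2 −= (-5/4)R3 → (0, 0, 1, 0, -97/66)

pivot columns: 0, 1, 2, 3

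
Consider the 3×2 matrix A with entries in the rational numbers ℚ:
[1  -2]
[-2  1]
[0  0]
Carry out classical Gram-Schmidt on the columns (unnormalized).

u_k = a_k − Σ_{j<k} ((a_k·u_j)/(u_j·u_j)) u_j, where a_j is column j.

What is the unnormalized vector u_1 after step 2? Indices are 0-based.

Step 1: u_0 = a_0 = (1, -2, 0).
Step 2: u_1 = a_1 − (-4/5)·u_0 = (-6/5, -3/5, 0).

u_1 = (-6/5, -3/5, 0)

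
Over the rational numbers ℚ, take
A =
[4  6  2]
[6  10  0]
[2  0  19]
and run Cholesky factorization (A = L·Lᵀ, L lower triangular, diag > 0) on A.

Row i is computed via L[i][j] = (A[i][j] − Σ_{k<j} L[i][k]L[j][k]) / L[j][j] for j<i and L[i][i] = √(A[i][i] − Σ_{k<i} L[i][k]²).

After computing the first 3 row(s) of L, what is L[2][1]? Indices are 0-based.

Step 1: L[0][0] = √(4) = 2.
  L[1][0] = (6) / L[0][0] = 3.
Step 2: L[1][1] = √(1) = 1.
  L[2][0] = (2) / L[0][0] = 1.
  L[2][1] = (-3) / L[1][1] = -3.
Step 3: L[2][2] = √(9) = 3.

L[2][1] = -3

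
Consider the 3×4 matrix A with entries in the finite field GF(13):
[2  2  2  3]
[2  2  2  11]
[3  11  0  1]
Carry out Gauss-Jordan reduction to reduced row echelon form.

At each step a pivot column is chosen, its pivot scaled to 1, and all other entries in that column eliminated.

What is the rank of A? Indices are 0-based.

pivot(0,0)=2: scale R0 → (1, 1, 1, 8)
  clear (1,0): R1 −= (2)R0 → (0, 0, 0, 8)
  clear (2,0): R2 −= (3)R0 → (0, 8, 10, 3)
pivot(1,1): swap R1↔R2
pivot(1,1)=8: scale R1 → (0, 1, 11, 2)
  clear (0,1): R0 −= (1)R1 → (1, 0, 3, 6)
col 2: no nonzero at/below row 2; advance.
pivot(2,3)=8: scale R2 → (0, 0, 0, 1)
  clear (0,3): R0 −= (6)R2 → (1, 0, 3, 0)
  clear (1,3): R1 −= (2)R2 → (0, 1, 11, 0)

rank = 3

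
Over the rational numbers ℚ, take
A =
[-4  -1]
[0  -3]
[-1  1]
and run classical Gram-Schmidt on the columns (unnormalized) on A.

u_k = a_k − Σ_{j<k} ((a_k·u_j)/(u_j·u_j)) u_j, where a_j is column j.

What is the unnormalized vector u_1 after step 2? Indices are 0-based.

u_1 = (-5/17, -3, 20/17)

Step 1: u_0 = a_0 = (-4, 0, -1).
Step 2: u_1 = a_1 − (3/17)·u_0 = (-5/17, -3, 20/17).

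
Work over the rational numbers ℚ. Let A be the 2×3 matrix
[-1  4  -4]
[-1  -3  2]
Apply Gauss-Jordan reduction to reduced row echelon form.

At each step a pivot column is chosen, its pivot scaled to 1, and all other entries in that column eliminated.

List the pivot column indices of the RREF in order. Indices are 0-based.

pivot columns: 0, 1

[1] R0 /= -1  ⇒  (1, -4, 4)
     R1 -= -1·R0  ⇒  (0, -7, 6)
[2] R1 /= -7  ⇒  (0, 1, -6/7)
     R0 -= -4·R1  ⇒  (1, 0, 4/7)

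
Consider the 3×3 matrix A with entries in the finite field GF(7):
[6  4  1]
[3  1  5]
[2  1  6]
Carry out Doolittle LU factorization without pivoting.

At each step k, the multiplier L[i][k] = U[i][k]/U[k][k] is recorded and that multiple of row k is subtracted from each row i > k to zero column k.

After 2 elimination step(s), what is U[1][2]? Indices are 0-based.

U[1][2] = 1

Step 1: pivot at (0,0) is 6.
  row1 ← row1 − (4)·row0  ⇒  L[1][0]=4, U row1=(0, 6, 1)
  row2 ← row2 − (5)·row0  ⇒  L[2][0]=5, U row2=(0, 2, 1)
Step 2: pivot at (1,1) is 6.
  row2 ← row2 − (5)·row1  ⇒  L[2][1]=5, U row2=(0, 0, 3)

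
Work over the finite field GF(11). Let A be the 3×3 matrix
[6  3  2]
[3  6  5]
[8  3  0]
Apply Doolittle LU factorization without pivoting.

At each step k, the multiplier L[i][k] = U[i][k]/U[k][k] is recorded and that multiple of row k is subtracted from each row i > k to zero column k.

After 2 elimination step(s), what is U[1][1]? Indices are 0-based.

U[1][1] = 10

k=0: U[0][0]=6
  eliminate (1,0): mult=6, new row 1: (0, 10, 4); set L[1][0]=6
  eliminate (2,0): mult=5, new row 2: (0, 10, 1); set L[2][0]=5
k=1: U[1][1]=10
  eliminate (2,1): mult=1, new row 2: (0, 0, 8); set L[2][1]=1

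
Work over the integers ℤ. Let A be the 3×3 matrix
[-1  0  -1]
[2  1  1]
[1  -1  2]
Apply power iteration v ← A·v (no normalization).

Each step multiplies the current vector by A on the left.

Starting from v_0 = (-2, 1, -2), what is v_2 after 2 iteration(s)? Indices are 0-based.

v_2 = (3, -4, -5)

v_0 = (-2, 1, -2).
v_1 = A·v_0 = (4, -5, -7).
v_2 = A·v_1 = (3, -4, -5).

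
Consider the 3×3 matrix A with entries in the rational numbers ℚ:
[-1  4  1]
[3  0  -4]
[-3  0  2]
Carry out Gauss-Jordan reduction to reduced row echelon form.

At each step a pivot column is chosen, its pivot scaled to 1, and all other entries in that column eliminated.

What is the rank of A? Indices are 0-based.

rank = 3

pivot(0,0)=-1: scale R0 → (1, -4, -1)
  clear (1,0): R1 −= (3)R0 → (0, 12, -1)
  clear (2,0): R2 −= (-3)R0 → (0, -12, -1)
pivot(1,1)=12: scale R1 → (0, 1, -1/12)
  clear (0,1): R0 −= (-4)R1 → (1, 0, -4/3)
  clear (2,1): R2 −= (-12)R1 → (0, 0, -2)
pivot(2,2)=-2: scale R2 → (0, 0, 1)
  clear (0,2): R0 −= (-4/3)R2 → (1, 0, 0)
  clear (1,2): R1 −= (-1/12)R2 → (0, 1, 0)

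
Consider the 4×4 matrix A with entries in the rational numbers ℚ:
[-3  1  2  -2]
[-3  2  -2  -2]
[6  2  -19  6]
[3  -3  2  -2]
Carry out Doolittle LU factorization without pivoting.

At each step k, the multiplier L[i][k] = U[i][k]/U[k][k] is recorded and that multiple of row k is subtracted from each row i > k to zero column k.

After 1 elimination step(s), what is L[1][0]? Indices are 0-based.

L[1][0] = 1

k=0: U[0][0]=-3
  eliminate (1,0): mult=1, new row 1: (0, 1, -4, 0); set L[1][0]=1
  eliminate (2,0): mult=-2, new row 2: (0, 4, -15, 2); set L[2][0]=-2
  eliminate (3,0): mult=-1, new row 3: (0, -2, 4, -4); set L[3][0]=-1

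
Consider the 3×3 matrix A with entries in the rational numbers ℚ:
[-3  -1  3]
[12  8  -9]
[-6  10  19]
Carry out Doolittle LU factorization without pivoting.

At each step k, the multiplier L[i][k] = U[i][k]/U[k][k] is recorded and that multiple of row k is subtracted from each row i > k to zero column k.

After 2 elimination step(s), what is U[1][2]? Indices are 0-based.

Step 1: pivot at (0,0) is -3.
  row1 ← row1 − (-4)·row0  ⇒  L[1][0]=-4, U row1=(0, 4, 3)
  row2 ← row2 − (2)·row0  ⇒  L[2][0]=2, U row2=(0, 12, 13)
Step 2: pivot at (1,1) is 4.
  row2 ← row2 − (3)·row1  ⇒  L[2][1]=3, U row2=(0, 0, 4)

U[1][2] = 3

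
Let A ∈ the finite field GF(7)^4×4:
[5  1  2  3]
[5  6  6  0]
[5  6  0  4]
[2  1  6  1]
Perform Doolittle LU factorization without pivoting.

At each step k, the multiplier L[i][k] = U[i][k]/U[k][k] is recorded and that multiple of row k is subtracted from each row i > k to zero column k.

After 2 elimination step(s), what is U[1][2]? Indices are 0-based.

U[1][2] = 4

Step 1: pivot at (0,0) is 5.
  row1 ← row1 − (1)·row0  ⇒  L[1][0]=1, U row1=(0, 5, 4, 4)
  row2 ← row2 − (1)·row0  ⇒  L[2][0]=1, U row2=(0, 5, 5, 1)
  row3 ← row3 − (6)·row0  ⇒  L[3][0]=6, U row3=(0, 2, 1, 4)
Step 2: pivot at (1,1) is 5.
  row2 ← row2 − (1)·row1  ⇒  L[2][1]=1, U row2=(0, 0, 1, 4)
  row3 ← row3 − (6)·row1  ⇒  L[3][1]=6, U row3=(0, 0, 5, 1)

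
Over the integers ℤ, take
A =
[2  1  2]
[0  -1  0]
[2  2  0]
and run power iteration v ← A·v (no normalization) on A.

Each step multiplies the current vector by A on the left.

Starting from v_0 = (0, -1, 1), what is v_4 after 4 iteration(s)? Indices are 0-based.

v_0 = (0, -1, 1).
v_1 = A·v_0 = (1, 1, -2).
v_2 = A·v_1 = (-1, -1, 4).
v_3 = A·v_2 = (5, 1, -4).
v_4 = A·v_3 = (3, -1, 12).

v_4 = (3, -1, 12)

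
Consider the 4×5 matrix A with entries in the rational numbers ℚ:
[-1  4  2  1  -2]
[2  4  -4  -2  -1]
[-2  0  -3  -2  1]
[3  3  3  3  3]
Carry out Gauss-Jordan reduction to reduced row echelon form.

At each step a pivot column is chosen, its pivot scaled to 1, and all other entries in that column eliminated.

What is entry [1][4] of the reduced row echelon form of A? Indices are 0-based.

step 1: normalize row 0 (÷-1) = (1, -4, -2, -1, 2)
  row 1: subtract 2×row0 = (0, 12, 0, 0, -5)
  row 2: subtract -2×row0 = (0, -8, -7, -4, 5)
  row 3: subtract 3×row0 = (0, 15, 9, 6, -3)
step 2: normalize row 1 (÷12) = (0, 1, 0, 0, -5/12)
  row 0: subtract -4×row1 = (1, 0, -2, -1, 1/3)
  row 2: subtract -8×row1 = (0, 0, -7, -4, 5/3)
  row 3: subtract 15×row1 = (0, 0, 9, 6, 13/4)
step 3: normalize row 2 (÷-7) = (0, 0, 1, 4/7, -5/21)
  row 0: subtract -2×row2 = (1, 0, 0, 1/7, -1/7)
  row 3: subtract 9×row2 = (0, 0, 0, 6/7, 151/28)
step 4: normalize row 3 (÷6/7) = (0, 0, 0, 1, 151/24)
  row 0: subtract 1/7×row3 = (1, 0, 0, 0, -25/24)
  row 2: subtract 4/7×row3 = (0, 0, 1, 0, -23/6)

M[1][4] = -5/12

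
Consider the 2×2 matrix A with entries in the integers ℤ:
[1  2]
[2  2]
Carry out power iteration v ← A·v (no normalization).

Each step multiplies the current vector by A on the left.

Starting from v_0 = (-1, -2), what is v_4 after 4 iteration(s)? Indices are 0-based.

v_4 = (-217, -278)

v_0 = (-1, -2).
v_1 = A·v_0 = (-5, -6).
v_2 = A·v_1 = (-17, -22).
v_3 = A·v_2 = (-61, -78).
v_4 = A·v_3 = (-217, -278).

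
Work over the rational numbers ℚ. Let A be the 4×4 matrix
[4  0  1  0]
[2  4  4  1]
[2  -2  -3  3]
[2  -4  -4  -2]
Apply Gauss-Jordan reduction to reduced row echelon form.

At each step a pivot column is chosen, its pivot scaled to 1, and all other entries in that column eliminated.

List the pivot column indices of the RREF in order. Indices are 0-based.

pivot(0,0)=4: scale R0 → (1, 0, 1/4, 0)
  clear (1,0): R1 −= (2)R0 → (0, 4, 7/2, 1)
  clear (2,0): R2 −= (2)R0 → (0, -2, -7/2, 3)
  clear (3,0): R3 −= (2)R0 → (0, -4, -9/2, -2)
pivot(1,1)=4: scale R1 → (0, 1, 7/8, 1/4)
  clear (2,1): R2 −= (-2)R1 → (0, 0, -7/4, 7/2)
  clear (3,1): R3 −= (-4)R1 → (0, 0, -1, -1)
pivot(2,2)=-7/4: scale R2 → (0, 0, 1, -2)
  clear (0,2): R0 −= (1/4)R2 → (1, 0, 0, 1/2)
  clear (1,2): R1 −= (7/8)R2 → (0, 1, 0, 2)
  clear (3,2): R3 −= (-1)R2 → (0, 0, 0, -3)
pivot(3,3)=-3: scale R3 → (0, 0, 0, 1)
  clear (0,3): R0 −= (1/2)R3 → (1, 0, 0, 0)
  clear (1,3): R1 −= (2)R3 → (0, 1, 0, 0)
  clear (2,3): R2 −= (-2)R3 → (0, 0, 1, 0)

pivot columns: 0, 1, 2, 3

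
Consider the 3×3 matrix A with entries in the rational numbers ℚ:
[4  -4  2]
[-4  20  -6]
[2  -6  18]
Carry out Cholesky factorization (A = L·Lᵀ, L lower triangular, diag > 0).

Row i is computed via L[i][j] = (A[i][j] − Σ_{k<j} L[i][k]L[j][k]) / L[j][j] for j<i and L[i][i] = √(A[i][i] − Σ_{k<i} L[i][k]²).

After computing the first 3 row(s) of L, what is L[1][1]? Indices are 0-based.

L[1][1] = 4

Step 1: L[0][0] = √(4) = 2.
  L[1][0] = (-4) / L[0][0] = -2.
Step 2: L[1][1] = √(16) = 4.
  L[2][0] = (2) / L[0][0] = 1.
  L[2][1] = (-4) / L[1][1] = -1.
Step 3: L[2][2] = √(16) = 4.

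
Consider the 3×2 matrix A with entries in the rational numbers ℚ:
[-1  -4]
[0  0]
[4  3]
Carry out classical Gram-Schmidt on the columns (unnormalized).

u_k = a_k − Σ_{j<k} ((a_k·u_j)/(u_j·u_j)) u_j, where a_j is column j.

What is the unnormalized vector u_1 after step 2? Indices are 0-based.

Step 1: u_0 = a_0 = (-1, 0, 4).
Step 2: u_1 = a_1 − (16/17)·u_0 = (-52/17, 0, -13/17).

u_1 = (-52/17, 0, -13/17)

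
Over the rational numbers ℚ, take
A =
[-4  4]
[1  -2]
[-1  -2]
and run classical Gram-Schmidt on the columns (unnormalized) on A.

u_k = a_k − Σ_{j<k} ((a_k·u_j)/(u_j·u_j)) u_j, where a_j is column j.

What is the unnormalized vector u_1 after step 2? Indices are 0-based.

Step 1: u_0 = a_0 = (-4, 1, -1).
Step 2: u_1 = a_1 − (-8/9)·u_0 = (4/9, -10/9, -26/9).

u_1 = (4/9, -10/9, -26/9)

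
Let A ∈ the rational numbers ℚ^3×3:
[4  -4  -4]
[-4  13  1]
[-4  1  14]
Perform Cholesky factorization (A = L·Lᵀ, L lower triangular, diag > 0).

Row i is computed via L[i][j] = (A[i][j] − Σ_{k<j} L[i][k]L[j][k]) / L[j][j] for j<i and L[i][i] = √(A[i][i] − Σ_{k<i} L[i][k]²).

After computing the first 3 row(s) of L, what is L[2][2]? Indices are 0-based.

Step 1: L[0][0] = √(4) = 2.
  L[1][0] = (-4) / L[0][0] = -2.
Step 2: L[1][1] = √(9) = 3.
  L[2][0] = (-4) / L[0][0] = -2.
  L[2][1] = (-3) / L[1][1] = -1.
Step 3: L[2][2] = √(9) = 3.

L[2][2] = 3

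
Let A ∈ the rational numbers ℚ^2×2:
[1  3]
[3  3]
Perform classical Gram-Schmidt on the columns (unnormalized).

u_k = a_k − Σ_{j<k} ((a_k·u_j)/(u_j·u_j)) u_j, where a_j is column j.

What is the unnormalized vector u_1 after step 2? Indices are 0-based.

u_1 = (9/5, -3/5)

Step 1: u_0 = a_0 = (1, 3).
Step 2: u_1 = a_1 − (6/5)·u_0 = (9/5, -3/5).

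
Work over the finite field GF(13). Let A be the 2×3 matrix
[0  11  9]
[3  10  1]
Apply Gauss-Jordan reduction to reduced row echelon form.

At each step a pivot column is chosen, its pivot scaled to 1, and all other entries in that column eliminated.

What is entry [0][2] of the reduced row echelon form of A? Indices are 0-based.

M[0][2] = 11

pivot(0,0): swap R0↔R1
pivot(0,0)=3: scale R0 → (1, 12, 9)
pivot(1,1)=11: scale R1 → (0, 1, 2)
  clear (0,1): R0 −= (12)R1 → (1, 0, 11)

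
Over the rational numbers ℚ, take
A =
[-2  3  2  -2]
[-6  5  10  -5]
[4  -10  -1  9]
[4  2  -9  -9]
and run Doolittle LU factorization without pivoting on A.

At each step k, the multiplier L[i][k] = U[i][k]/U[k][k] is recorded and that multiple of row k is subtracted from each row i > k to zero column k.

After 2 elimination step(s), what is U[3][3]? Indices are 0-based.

k=0: U[0][0]=-2
  eliminate (1,0): mult=3, new row 1: (0, -4, 4, 1); set L[1][0]=3
  eliminate (2,0): mult=-2, new row 2: (0, -4, 3, 5); set L[2][0]=-2
  eliminate (3,0): mult=-2, new row 3: (0, 8, -5, -13); set L[3][0]=-2
k=1: U[1][1]=-4
  eliminate (2,1): mult=1, new row 2: (0, 0, -1, 4); set L[2][1]=1
  eliminate (3,1): mult=-2, new row 3: (0, 0, 3, -11); set L[3][1]=-2

U[3][3] = -11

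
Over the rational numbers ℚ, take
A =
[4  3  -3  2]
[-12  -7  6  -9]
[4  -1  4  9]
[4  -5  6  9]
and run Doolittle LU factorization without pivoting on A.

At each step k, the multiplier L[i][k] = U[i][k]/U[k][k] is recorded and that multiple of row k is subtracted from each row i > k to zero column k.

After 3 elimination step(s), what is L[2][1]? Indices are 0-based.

k=0: U[0][0]=4
  eliminate (1,0): mult=-3, new row 1: (0, 2, -3, -3); set L[1][0]=-3
  eliminate (2,0): mult=1, new row 2: (0, -4, 7, 7); set L[2][0]=1
  eliminate (3,0): mult=1, new row 3: (0, -8, 9, 7); set L[3][0]=1
k=1: U[1][1]=2
  eliminate (2,1): mult=-2, new row 2: (0, 0, 1, 1); set L[2][1]=-2
  eliminate (3,1): mult=-4, new row 3: (0, 0, -3, -5); set L[3][1]=-4
k=2: U[2][2]=1
  eliminate (3,2): mult=-3, new row 3: (0, 0, 0, -2); set L[3][2]=-3

L[2][1] = -2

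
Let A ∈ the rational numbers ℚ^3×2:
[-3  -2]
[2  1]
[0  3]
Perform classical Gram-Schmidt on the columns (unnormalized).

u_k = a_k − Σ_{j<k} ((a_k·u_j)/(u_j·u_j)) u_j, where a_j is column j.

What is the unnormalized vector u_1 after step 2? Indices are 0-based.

Step 1: u_0 = a_0 = (-3, 2, 0).
Step 2: u_1 = a_1 − (8/13)·u_0 = (-2/13, -3/13, 3).

u_1 = (-2/13, -3/13, 3)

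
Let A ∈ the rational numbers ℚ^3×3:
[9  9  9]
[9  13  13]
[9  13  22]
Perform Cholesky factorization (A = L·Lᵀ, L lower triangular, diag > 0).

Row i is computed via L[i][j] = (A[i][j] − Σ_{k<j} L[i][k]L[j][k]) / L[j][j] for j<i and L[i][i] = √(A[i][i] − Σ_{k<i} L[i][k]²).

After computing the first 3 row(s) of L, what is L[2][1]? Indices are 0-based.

Step 1: L[0][0] = √(9) = 3.
  L[1][0] = (9) / L[0][0] = 3.
Step 2: L[1][1] = √(4) = 2.
  L[2][0] = (9) / L[0][0] = 3.
  L[2][1] = (4) / L[1][1] = 2.
Step 3: L[2][2] = √(9) = 3.

L[2][1] = 2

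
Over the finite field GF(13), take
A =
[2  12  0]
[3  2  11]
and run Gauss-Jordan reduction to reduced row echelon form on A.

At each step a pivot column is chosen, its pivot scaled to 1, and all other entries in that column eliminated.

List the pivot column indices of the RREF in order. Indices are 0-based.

pivot columns: 0, 1

pivot(0,0)=2: scale R0 → (1, 6, 0)
  clear (1,0): R1 −= (3)R0 → (0, 10, 11)
pivot(1,1)=10: scale R1 → (0, 1, 5)
  clear (0,1): R0 −= (6)R1 → (1, 0, 9)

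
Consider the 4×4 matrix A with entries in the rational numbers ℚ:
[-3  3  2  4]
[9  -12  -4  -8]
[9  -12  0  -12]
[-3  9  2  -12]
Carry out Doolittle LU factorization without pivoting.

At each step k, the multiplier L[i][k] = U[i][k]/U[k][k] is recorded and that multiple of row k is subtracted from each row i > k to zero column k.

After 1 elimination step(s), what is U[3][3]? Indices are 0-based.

U[3][3] = -16

[col 0] pivot -3
  R1 -= -3*R0 → (0, -3, 2, 4)  (L[1][0] := -3)
  R2 -= -3*R0 → (0, -3, 6, 0)  (L[2][0] := -3)
  R3 -= 1*R0 → (0, 6, 0, -16)  (L[3][0] := 1)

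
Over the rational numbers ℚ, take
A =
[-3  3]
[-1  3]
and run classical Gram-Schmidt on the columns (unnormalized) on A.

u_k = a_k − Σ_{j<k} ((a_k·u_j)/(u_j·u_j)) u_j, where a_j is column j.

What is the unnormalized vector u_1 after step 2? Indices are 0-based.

Step 1: u_0 = a_0 = (-3, -1).
Step 2: u_1 = a_1 − (-6/5)·u_0 = (-3/5, 9/5).

u_1 = (-3/5, 9/5)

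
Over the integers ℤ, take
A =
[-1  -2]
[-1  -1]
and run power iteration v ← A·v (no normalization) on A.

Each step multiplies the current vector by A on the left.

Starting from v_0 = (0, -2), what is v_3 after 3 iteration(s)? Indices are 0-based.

v_3 = (20, 14)

v_0 = (0, -2).
v_1 = A·v_0 = (4, 2).
v_2 = A·v_1 = (-8, -6).
v_3 = A·v_2 = (20, 14).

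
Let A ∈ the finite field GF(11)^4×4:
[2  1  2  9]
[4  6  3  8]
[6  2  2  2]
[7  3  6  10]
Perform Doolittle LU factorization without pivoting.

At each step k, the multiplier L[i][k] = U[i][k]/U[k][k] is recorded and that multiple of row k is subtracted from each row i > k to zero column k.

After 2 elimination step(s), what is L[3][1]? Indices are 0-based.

L[3][1] = 4

Step 1: pivot at (0,0) is 2.
  row1 ← row1 − (2)·row0  ⇒  L[1][0]=2, U row1=(0, 4, 10, 1)
  row2 ← row2 − (3)·row0  ⇒  L[2][0]=3, U row2=(0, 10, 7, 8)
  row3 ← row3 − (9)·row0  ⇒  L[3][0]=9, U row3=(0, 5, 10, 6)
Step 2: pivot at (1,1) is 4.
  row2 ← row2 − (8)·row1  ⇒  L[2][1]=8, U row2=(0, 0, 4, 0)
  row3 ← row3 − (4)·row1  ⇒  L[3][1]=4, U row3=(0, 0, 3, 2)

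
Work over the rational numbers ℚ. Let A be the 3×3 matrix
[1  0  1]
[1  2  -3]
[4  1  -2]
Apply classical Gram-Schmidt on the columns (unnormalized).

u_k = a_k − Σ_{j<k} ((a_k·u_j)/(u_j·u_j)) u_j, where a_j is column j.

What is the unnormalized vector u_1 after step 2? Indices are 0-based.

Step 1: u_0 = a_0 = (1, 1, 4).
Step 2: u_1 = a_1 − (1/3)·u_0 = (-1/3, 5/3, -1/3).

u_1 = (-1/3, 5/3, -1/3)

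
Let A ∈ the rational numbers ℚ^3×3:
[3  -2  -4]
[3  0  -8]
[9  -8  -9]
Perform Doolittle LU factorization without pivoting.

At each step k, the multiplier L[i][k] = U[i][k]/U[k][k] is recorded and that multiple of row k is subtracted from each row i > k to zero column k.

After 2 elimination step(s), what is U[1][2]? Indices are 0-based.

Step 1: pivot at (0,0) is 3.
  row1 ← row1 − (1)·row0  ⇒  L[1][0]=1, U row1=(0, 2, -4)
  row2 ← row2 − (3)·row0  ⇒  L[2][0]=3, U row2=(0, -2, 3)
Step 2: pivot at (1,1) is 2.
  row2 ← row2 − (-1)·row1  ⇒  L[2][1]=-1, U row2=(0, 0, -1)

U[1][2] = -4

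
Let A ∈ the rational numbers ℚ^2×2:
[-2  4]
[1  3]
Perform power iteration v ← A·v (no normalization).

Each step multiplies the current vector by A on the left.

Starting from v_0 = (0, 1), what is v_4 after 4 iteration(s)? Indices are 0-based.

v_4 = (84, 173)

v_0 = (0, 1).
v_1 = A·v_0 = (4, 3).
v_2 = A·v_1 = (4, 13).
v_3 = A·v_2 = (44, 43).
v_4 = A·v_3 = (84, 173).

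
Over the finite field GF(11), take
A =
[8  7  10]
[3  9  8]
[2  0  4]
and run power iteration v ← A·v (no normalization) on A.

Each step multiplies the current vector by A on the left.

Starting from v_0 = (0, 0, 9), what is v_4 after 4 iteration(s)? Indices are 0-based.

v_0 = (0, 0, 9).
v_1 = A·v_0 = (2, 6, 3).
v_2 = A·v_1 = (0, 7, 5).
v_3 = A·v_2 = (0, 4, 9).
v_4 = A·v_3 = (8, 9, 3).

v_4 = (8, 9, 3)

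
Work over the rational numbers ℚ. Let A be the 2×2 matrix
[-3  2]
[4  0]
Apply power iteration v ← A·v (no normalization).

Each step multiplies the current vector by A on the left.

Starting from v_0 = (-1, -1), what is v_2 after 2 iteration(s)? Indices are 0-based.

v_0 = (-1, -1).
v_1 = A·v_0 = (1, -4).
v_2 = A·v_1 = (-11, 4).

v_2 = (-11, 4)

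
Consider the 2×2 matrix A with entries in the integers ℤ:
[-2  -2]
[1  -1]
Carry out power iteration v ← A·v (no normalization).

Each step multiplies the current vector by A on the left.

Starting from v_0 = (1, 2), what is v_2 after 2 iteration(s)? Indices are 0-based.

v_2 = (14, -5)

v_0 = (1, 2).
v_1 = A·v_0 = (-6, -1).
v_2 = A·v_1 = (14, -5).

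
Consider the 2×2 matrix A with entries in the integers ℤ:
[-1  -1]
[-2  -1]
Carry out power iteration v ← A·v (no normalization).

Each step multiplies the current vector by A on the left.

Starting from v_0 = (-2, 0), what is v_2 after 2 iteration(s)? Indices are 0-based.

v_0 = (-2, 0).
v_1 = A·v_0 = (2, 4).
v_2 = A·v_1 = (-6, -8).

v_2 = (-6, -8)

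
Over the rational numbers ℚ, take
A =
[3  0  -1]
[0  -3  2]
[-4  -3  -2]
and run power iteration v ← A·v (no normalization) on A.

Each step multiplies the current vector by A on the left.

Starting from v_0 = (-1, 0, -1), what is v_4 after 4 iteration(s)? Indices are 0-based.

v_0 = (-1, 0, -1).
v_1 = A·v_0 = (-2, -2, 6).
v_2 = A·v_1 = (-12, 18, 2).
v_3 = A·v_2 = (-38, -50, -10).
v_4 = A·v_3 = (-104, 130, 322).

v_4 = (-104, 130, 322)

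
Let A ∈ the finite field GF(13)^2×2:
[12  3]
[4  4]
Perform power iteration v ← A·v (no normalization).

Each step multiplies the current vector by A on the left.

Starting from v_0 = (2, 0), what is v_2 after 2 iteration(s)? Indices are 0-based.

v_2 = (0, 11)

v_0 = (2, 0).
v_1 = A·v_0 = (11, 8).
v_2 = A·v_1 = (0, 11).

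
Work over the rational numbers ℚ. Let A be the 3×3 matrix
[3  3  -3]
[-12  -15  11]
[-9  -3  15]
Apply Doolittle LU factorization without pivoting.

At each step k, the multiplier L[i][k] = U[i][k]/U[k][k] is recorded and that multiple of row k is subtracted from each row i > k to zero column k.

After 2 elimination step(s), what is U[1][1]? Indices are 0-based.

[col 0] pivot 3
  R1 -= -4*R0 → (0, -3, -1)  (L[1][0] := -4)
  R2 -= -3*R0 → (0, 6, 6)  (L[2][0] := -3)
[col 1] pivot -3
  R2 -= -2*R1 → (0, 0, 4)  (L[2][1] := -2)

U[1][1] = -3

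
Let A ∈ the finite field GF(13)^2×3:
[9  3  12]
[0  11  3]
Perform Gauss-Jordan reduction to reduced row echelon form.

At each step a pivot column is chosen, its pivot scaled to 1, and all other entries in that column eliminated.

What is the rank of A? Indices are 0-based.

[1] R0 /= 9  ⇒  (1, 9, 10)
[2] R1 /= 11  ⇒  (0, 1, 5)
     R0 -= 9·R1  ⇒  (1, 0, 4)

rank = 2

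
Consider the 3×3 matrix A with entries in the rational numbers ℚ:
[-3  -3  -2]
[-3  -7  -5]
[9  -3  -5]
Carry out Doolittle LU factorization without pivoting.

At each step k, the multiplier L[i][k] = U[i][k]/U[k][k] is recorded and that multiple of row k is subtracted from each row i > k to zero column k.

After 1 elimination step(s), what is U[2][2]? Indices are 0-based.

k=0: U[0][0]=-3
  eliminate (1,0): mult=1, new row 1: (0, -4, -3); set L[1][0]=1
  eliminate (2,0): mult=-3, new row 2: (0, -12, -11); set L[2][0]=-3

U[2][2] = -11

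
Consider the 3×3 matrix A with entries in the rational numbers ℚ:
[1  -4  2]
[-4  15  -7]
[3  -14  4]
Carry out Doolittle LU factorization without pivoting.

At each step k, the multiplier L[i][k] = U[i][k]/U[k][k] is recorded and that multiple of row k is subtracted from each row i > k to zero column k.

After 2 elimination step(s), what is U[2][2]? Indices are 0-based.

k=0: U[0][0]=1
  eliminate (1,0): mult=-4, new row 1: (0, -1, 1); set L[1][0]=-4
  eliminate (2,0): mult=3, new row 2: (0, -2, -2); set L[2][0]=3
k=1: U[1][1]=-1
  eliminate (2,1): mult=2, new row 2: (0, 0, -4); set L[2][1]=2

U[2][2] = -4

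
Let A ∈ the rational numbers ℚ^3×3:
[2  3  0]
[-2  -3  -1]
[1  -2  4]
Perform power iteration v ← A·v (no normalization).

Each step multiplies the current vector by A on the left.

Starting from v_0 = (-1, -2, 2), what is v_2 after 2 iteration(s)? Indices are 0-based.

v_2 = (2, -13, 24)

v_0 = (-1, -2, 2).
v_1 = A·v_0 = (-8, 6, 11).
v_2 = A·v_1 = (2, -13, 24).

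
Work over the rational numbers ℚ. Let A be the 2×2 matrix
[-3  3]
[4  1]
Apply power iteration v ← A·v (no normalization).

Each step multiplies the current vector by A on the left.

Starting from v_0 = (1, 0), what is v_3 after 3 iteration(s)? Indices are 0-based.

v_0 = (1, 0).
v_1 = A·v_0 = (-3, 4).
v_2 = A·v_1 = (21, -8).
v_3 = A·v_2 = (-87, 76).

v_3 = (-87, 76)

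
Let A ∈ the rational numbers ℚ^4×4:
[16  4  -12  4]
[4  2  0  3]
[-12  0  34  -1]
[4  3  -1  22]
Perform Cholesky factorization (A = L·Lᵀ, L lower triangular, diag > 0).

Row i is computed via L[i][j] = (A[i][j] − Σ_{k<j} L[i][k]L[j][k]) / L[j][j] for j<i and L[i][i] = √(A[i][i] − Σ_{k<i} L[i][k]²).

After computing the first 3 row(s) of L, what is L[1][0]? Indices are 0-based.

Step 1: L[0][0] = √(16) = 4.
  L[1][0] = (4) / L[0][0] = 1.
Step 2: L[1][1] = √(1) = 1.
  L[2][0] = (-12) / L[0][0] = -3.
  L[2][1] = (3) / L[1][1] = 3.
Step 3: L[2][2] = √(16) = 4.

L[1][0] = 1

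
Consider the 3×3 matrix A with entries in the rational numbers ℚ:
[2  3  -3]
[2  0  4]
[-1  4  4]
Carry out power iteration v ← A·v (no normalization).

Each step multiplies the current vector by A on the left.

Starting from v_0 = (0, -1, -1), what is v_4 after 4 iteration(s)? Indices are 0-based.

v_4 = (636, -1184, -2072)

v_0 = (0, -1, -1).
v_1 = A·v_0 = (0, -4, -8).
v_2 = A·v_1 = (12, -32, -48).
v_3 = A·v_2 = (72, -168, -332).
v_4 = A·v_3 = (636, -1184, -2072).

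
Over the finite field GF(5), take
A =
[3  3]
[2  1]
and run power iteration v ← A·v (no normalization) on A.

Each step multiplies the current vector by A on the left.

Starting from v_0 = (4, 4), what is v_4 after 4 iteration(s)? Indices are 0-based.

v_4 = (0, 4)

v_0 = (4, 4).
v_1 = A·v_0 = (4, 2).
v_2 = A·v_1 = (3, 0).
v_3 = A·v_2 = (4, 1).
v_4 = A·v_3 = (0, 4).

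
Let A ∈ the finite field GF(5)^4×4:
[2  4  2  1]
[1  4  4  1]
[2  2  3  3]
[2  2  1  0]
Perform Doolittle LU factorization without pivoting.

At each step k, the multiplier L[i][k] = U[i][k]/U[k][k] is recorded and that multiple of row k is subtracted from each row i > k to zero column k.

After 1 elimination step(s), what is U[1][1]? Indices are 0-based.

U[1][1] = 2

k=0: U[0][0]=2
  eliminate (1,0): mult=3, new row 1: (0, 2, 3, 3); set L[1][0]=3
  eliminate (2,0): mult=1, new row 2: (0, 3, 1, 2); set L[2][0]=1
  eliminate (3,0): mult=1, new row 3: (0, 3, 4, 4); set L[3][0]=1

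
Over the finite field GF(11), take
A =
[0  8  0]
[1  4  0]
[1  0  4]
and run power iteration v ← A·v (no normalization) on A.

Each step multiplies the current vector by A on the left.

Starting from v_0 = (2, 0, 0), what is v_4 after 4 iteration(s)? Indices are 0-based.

v_4 = (10, 3, 3)

v_0 = (2, 0, 0).
v_1 = A·v_0 = (0, 2, 2).
v_2 = A·v_1 = (5, 8, 8).
v_3 = A·v_2 = (9, 4, 4).
v_4 = A·v_3 = (10, 3, 3).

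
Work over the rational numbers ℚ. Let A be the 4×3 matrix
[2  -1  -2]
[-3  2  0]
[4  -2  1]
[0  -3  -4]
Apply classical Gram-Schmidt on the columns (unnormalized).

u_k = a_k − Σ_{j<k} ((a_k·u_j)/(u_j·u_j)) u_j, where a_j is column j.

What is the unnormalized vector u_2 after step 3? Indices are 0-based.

u_2 = (-284/133, -60/133, 97/133, -10/133)

Step 1: u_0 = a_0 = (2, -3, 4, 0).
Step 2: u_1 = a_1 − (-16/29)·u_0 = (3/29, 10/29, 6/29, -3).
Step 3: u_2 = a_2 − (0)·u_0 − (174/133)·u_1 = (-284/133, -60/133, 97/133, -10/133).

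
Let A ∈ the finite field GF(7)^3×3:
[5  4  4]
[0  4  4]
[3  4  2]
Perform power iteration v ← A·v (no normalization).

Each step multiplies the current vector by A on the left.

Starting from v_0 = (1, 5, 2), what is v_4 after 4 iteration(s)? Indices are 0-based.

v_0 = (1, 5, 2).
v_1 = A·v_0 = (5, 0, 6).
v_2 = A·v_1 = (0, 3, 6).
v_3 = A·v_2 = (1, 1, 3).
v_4 = A·v_3 = (0, 2, 6).

v_4 = (0, 2, 6)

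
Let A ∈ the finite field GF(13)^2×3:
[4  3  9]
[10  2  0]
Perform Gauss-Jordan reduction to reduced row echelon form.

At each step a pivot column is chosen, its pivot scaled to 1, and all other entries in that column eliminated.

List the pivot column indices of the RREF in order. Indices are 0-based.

step 1: normalize row 0 (÷4) = (1, 4, 12)
  row 1: subtract 10×row0 = (0, 1, 10)
step 2: normalize row 1 (÷1) = (0, 1, 10)
  row 0: subtract 4×row1 = (1, 0, 11)

pivot columns: 0, 1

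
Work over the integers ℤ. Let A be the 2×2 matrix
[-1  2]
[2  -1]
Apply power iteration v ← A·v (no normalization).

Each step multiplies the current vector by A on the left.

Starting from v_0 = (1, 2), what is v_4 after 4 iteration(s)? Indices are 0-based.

v_0 = (1, 2).
v_1 = A·v_0 = (3, 0).
v_2 = A·v_1 = (-3, 6).
v_3 = A·v_2 = (15, -12).
v_4 = A·v_3 = (-39, 42).

v_4 = (-39, 42)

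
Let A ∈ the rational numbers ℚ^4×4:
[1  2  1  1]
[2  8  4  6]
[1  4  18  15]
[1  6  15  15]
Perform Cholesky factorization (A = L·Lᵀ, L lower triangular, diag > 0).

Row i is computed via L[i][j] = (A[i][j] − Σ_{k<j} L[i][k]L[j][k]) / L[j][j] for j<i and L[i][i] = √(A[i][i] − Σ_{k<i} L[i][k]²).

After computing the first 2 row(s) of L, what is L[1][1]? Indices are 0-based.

Step 1: L[0][0] = √(1) = 1.
  L[1][0] = (2) / L[0][0] = 2.
Step 2: L[1][1] = √(4) = 2.

L[1][1] = 2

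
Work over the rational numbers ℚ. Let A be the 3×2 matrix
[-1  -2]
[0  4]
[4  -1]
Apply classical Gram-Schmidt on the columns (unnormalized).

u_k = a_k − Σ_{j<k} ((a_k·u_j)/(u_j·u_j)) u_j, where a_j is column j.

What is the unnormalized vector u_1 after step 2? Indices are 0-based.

Step 1: u_0 = a_0 = (-1, 0, 4).
Step 2: u_1 = a_1 − (-2/17)·u_0 = (-36/17, 4, -9/17).

u_1 = (-36/17, 4, -9/17)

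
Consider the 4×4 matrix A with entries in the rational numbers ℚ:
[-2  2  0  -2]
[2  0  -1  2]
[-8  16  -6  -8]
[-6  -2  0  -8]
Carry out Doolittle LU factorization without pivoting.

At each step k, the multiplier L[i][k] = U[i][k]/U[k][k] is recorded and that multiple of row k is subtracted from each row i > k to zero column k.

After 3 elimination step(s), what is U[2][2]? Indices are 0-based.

U[2][2] = -2

[col 0] pivot -2
  R1 -= -1*R0 → (0, 2, -1, 0)  (L[1][0] := -1)
  R2 -= 4*R0 → (0, 8, -6, 0)  (L[2][0] := 4)
  R3 -= 3*R0 → (0, -8, 0, -2)  (L[3][0] := 3)
[col 1] pivot 2
  R2 -= 4*R1 → (0, 0, -2, 0)  (L[2][1] := 4)
  R3 -= -4*R1 → (0, 0, -4, -2)  (L[3][1] := -4)
[col 2] pivot -2
  R3 -= 2*R2 → (0, 0, 0, -2)  (L[3][2] := 2)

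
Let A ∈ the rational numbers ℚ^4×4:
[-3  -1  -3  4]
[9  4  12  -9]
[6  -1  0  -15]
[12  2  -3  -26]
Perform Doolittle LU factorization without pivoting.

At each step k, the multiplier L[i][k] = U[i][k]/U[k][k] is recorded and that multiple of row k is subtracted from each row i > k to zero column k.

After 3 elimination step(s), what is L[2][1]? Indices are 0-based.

L[2][1] = -3

k=0: U[0][0]=-3
  eliminate (1,0): mult=-3, new row 1: (0, 1, 3, 3); set L[1][0]=-3
  eliminate (2,0): mult=-2, new row 2: (0, -3, -6, -7); set L[2][0]=-2
  eliminate (3,0): mult=-4, new row 3: (0, -2, -15, -10); set L[3][0]=-4
k=1: U[1][1]=1
  eliminate (2,1): mult=-3, new row 2: (0, 0, 3, 2); set L[2][1]=-3
  eliminate (3,1): mult=-2, new row 3: (0, 0, -9, -4); set L[3][1]=-2
k=2: U[2][2]=3
  eliminate (3,2): mult=-3, new row 3: (0, 0, 0, 2); set L[3][2]=-3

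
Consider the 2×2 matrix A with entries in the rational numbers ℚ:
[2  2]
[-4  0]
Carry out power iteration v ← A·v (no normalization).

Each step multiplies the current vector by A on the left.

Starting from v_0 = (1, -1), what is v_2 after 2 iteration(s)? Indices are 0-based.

v_2 = (-8, 0)

v_0 = (1, -1).
v_1 = A·v_0 = (0, -4).
v_2 = A·v_1 = (-8, 0).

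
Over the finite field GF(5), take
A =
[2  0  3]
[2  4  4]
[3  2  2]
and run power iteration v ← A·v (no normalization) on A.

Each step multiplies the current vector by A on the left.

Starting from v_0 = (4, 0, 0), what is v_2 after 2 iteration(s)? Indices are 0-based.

v_0 = (4, 0, 0).
v_1 = A·v_0 = (3, 3, 2).
v_2 = A·v_1 = (2, 1, 4).

v_2 = (2, 1, 4)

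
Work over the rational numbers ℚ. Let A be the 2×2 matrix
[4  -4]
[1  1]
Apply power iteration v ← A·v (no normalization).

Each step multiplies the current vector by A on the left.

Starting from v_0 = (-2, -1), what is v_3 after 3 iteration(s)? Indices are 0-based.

v_3 = (12, -11)

v_0 = (-2, -1).
v_1 = A·v_0 = (-4, -3).
v_2 = A·v_1 = (-4, -7).
v_3 = A·v_2 = (12, -11).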